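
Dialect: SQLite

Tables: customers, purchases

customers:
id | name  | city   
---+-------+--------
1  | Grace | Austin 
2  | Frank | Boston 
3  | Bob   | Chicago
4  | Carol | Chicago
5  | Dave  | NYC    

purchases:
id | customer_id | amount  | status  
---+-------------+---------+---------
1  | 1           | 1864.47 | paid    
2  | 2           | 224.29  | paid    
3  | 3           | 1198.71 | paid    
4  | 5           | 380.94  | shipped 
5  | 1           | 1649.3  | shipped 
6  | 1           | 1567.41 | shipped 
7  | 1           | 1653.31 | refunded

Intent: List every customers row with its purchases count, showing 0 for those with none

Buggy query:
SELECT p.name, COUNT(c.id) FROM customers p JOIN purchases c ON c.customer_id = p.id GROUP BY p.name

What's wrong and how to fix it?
Bug: An inner join excludes parents with zero children

Fix: Use LEFT JOIN so parents without children still appear (COUNT(c.id) gives 0)

Corrected query:
SELECT p.name, COUNT(c.id) FROM customers p LEFT JOIN purchases c ON c.customer_id = p.id GROUP BY p.name

Result:
name  | COUNT(c.id)
------+------------
Bob   | 1          
Carol | 0          
Dave  | 1          
Frank | 1          
Grace | 4          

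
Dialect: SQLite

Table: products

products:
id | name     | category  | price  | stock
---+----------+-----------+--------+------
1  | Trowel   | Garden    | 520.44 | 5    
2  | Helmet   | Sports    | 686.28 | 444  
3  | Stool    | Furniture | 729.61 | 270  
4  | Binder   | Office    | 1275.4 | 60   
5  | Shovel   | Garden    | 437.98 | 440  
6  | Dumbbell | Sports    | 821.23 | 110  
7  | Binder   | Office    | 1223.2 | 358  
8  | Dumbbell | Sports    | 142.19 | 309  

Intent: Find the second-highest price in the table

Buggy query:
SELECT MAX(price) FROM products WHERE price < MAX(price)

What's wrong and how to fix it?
Bug: MAX(price) on the right of the comparison is an aggregate-in-WHERE error

Fix: Put the inner MAX in a scalar subquery

Corrected query:
SELECT MAX(price) FROM products WHERE price < (SELECT MAX(price) FROM products)

Result:
MAX(price)
----------
1223.2    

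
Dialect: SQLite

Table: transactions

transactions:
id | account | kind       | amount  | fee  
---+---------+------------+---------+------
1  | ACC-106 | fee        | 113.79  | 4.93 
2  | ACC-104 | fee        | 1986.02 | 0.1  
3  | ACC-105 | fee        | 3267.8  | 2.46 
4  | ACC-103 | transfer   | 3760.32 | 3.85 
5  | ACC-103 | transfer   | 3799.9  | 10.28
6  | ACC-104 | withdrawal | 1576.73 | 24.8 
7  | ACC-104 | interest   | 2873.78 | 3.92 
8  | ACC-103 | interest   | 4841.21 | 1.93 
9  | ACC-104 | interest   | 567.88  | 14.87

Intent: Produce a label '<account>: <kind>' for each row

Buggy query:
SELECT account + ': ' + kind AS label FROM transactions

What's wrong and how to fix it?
Bug: '+' is numeric addition; on text columns SQLite converts them to 0 instead of concatenating

Fix: Use the || operator for string concatenation

Corrected query:
SELECT account || ': ' || kind AS label FROM transactions

Result:
label              
-------------------
ACC-106: fee       
ACC-104: fee       
ACC-105: fee       
ACC-103: transfer  
ACC-103: transfer  
ACC-104: withdrawal
ACC-104: interest  
ACC-103: interest  
ACC-104: interest  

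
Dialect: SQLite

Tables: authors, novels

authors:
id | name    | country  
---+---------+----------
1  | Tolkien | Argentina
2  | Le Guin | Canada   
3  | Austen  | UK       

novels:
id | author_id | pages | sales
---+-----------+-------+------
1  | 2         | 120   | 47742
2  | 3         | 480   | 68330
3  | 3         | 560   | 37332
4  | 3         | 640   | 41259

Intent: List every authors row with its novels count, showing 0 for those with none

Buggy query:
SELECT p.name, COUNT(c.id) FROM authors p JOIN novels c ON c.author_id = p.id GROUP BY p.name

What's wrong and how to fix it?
Bug: INNER JOIN drops authors rows that have no matching novels rows

Fix: Use LEFT JOIN so parents without children still appear (COUNT(c.id) gives 0)

Corrected query:
SELECT p.name, COUNT(c.id) FROM authors p LEFT JOIN novels c ON c.author_id = p.id GROUP BY p.name

Result:
name    | COUNT(c.id)
--------+------------
Austen  | 3          
Le Guin | 1          
Tolkien | 0          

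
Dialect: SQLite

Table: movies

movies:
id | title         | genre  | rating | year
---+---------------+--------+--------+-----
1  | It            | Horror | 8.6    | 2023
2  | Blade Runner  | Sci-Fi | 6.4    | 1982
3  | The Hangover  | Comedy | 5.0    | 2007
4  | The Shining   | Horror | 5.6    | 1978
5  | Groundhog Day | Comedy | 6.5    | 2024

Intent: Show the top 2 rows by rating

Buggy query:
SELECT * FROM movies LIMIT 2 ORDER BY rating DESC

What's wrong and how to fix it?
Bug: ORDER BY cannot follow LIMIT; LIMIT is the final clause

Fix: Swap the clauses: ORDER BY first, then LIMIT

Corrected query:
SELECT * FROM movies ORDER BY rating DESC LIMIT 2

Result:
id | title         | genre  | rating | year
---+---------------+--------+--------+-----
1  | It            | Horror | 8.6    | 2023
5  | Groundhog Day | Comedy | 6.5    | 2024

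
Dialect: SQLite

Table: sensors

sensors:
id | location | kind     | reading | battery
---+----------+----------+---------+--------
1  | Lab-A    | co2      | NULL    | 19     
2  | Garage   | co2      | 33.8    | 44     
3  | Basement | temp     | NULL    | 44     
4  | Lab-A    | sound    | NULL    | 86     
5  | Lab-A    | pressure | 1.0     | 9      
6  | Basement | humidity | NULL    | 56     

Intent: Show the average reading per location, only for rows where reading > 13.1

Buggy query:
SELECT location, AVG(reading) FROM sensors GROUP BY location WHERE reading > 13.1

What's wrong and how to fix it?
Bug: WHERE cannot follow GROUP BY

Fix: Move the WHERE clause before GROUP BY

Corrected query:
SELECT location, AVG(reading) FROM sensors WHERE reading > 13.1 GROUP BY location

Result:
location | AVG(reading)
---------+-------------
Garage   | 33.8        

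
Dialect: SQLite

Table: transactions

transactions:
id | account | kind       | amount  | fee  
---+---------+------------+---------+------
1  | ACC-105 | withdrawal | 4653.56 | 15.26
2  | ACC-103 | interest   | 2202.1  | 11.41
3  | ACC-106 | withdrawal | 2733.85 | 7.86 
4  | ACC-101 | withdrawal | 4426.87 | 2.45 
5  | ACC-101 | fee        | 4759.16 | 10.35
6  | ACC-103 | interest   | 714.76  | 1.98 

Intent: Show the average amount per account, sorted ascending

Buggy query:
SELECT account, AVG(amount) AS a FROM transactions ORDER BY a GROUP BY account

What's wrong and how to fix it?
Bug: GROUP BY must precede ORDER BY

Fix: Move ORDER BY to the end, after GROUP BY

Corrected query:
SELECT account, AVG(amount) AS a FROM transactions GROUP BY account ORDER BY a

Result:
account | a       
--------+---------
ACC-103 | 1458.43 
ACC-106 | 2733.85 
ACC-101 | 4593.015
ACC-105 | 4653.56 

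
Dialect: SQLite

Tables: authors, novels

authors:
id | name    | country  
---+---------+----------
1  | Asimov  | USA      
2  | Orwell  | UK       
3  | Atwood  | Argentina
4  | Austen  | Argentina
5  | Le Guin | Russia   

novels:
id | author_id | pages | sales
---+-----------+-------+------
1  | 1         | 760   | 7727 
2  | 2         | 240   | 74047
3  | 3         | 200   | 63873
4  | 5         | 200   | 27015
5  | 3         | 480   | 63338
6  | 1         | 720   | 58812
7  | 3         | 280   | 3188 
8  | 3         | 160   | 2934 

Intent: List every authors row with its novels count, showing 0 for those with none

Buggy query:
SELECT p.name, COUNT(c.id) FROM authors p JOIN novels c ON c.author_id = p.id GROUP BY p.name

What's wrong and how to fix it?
Bug: An inner join excludes parents with zero children

Fix: Use LEFT JOIN so parents without children still appear (COUNT(c.id) gives 0)

Corrected query:
SELECT p.name, COUNT(c.id) FROM authors p LEFT JOIN novels c ON c.author_id = p.id GROUP BY p.name

Result:
name    | COUNT(c.id)
--------+------------
Asimov  | 2          
Atwood  | 4          
Austen  | 0          
Le Guin | 1          
Orwell  | 1          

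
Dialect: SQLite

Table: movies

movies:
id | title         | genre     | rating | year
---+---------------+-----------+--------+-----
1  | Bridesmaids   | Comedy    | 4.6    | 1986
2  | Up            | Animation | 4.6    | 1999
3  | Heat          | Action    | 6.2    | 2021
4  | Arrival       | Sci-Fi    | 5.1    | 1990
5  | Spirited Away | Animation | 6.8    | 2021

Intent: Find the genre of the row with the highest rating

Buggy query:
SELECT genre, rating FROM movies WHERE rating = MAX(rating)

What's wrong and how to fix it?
Bug: MAX(rating) is an aggregate and cannot be used directly in WHERE

Fix: Use a subquery: WHERE rating = (SELECT MAX(rating) FROM movies)

Corrected query:
SELECT genre, rating FROM movies WHERE rating = (SELECT MAX(rating) FROM movies)

Result:
genre     | rating
----------+-------
Animation | 6.8   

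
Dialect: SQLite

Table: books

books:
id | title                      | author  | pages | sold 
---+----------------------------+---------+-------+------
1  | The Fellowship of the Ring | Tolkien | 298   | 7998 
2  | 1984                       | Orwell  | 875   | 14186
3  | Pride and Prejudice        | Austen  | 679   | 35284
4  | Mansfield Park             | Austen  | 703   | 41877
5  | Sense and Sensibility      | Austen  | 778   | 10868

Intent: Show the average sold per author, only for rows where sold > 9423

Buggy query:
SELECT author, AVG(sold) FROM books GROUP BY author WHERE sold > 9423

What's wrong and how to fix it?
Bug: Row-level WHERE must come before GROUP BY in the clause order

Fix: Move the WHERE clause before GROUP BY

Corrected query:
SELECT author, AVG(sold) FROM books WHERE sold > 9423 GROUP BY author

Result:
author | AVG(sold)
-------+----------
Austen | 29343    
Orwell | 14186    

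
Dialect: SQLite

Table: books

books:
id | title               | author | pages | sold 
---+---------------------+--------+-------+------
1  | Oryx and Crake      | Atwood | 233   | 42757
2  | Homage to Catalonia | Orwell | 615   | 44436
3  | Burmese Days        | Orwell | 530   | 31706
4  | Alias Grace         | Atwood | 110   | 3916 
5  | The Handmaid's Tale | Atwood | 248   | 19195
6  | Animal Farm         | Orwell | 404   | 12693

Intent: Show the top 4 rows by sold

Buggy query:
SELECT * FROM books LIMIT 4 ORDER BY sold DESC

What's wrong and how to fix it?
Bug: LIMIT must come after ORDER BY

Fix: Swap the clauses: ORDER BY first, then LIMIT

Corrected query:
SELECT * FROM books ORDER BY sold DESC LIMIT 4

Result:
id | title               | author | pages | sold 
---+---------------------+--------+-------+------
2  | Homage to Catalonia | Orwell | 615   | 44436
1  | Oryx and Crake      | Atwood | 233   | 42757
3  | Burmese Days        | Orwell | 530   | 31706
5  | The Handmaid's Tale | Atwood | 248   | 19195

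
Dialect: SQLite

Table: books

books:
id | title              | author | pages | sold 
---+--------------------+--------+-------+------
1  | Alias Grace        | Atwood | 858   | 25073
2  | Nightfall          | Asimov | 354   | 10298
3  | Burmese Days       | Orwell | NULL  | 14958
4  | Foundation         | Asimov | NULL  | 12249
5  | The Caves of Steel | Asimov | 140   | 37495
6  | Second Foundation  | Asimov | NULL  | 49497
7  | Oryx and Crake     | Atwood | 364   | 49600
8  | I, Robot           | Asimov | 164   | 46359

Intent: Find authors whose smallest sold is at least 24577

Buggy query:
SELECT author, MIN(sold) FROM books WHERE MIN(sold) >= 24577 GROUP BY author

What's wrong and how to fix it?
Bug: Aggregates like MIN are computed per group after WHERE runs

Fix: Use HAVING for the per-group MIN condition

Corrected query:
SELECT author, MIN(sold) FROM books GROUP BY author HAVING MIN(sold) >= 24577

Result:
author | MIN(sold)
-------+----------
Atwood | 25073    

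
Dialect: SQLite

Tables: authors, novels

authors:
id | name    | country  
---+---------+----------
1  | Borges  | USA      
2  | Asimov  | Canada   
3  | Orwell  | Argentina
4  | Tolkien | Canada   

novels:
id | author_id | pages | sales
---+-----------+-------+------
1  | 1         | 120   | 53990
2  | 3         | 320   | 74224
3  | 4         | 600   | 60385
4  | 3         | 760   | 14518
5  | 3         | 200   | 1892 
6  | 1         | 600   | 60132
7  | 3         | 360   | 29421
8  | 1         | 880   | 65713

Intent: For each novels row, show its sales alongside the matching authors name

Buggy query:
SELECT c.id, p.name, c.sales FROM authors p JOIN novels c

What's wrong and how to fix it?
Bug: Missing join condition: each novels row is matched to all authors rows instead of just its own

Fix: Specify the join condition linking the foreign key to the parent id

Corrected query:
SELECT c.id, p.name, c.sales FROM authors p JOIN novels c ON c.author_id = p.id

Result:
id | name    | sales
---+---------+------
1  | Borges  | 53990
2  | Orwell  | 74224
3  | Tolkien | 60385
4  | Orwell  | 14518
5  | Orwell  | 1892 
6  | Borges  | 60132
7  | Orwell  | 29421
8  | Borges  | 65713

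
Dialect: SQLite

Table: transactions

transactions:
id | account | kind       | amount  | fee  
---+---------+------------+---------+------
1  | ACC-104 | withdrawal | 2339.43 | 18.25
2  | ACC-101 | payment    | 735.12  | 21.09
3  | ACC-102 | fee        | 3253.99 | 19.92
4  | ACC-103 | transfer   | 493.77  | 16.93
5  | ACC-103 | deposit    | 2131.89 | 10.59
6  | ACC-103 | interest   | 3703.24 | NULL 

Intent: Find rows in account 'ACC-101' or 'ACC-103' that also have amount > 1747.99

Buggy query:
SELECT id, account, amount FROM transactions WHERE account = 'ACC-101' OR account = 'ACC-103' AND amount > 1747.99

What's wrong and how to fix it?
Bug: AND binds tighter than OR, so this parses as account = 'ACC-101' OR (account = 'ACC-103' AND amount > 1747.99)

Fix: Add parentheses around the OR so the AND applies to both alternatives

Corrected query:
SELECT id, account, amount FROM transactions WHERE (account = 'ACC-101' OR account = 'ACC-103') AND amount > 1747.99

Result:
id | account | amount 
---+---------+--------
5  | ACC-103 | 2131.89
6  | ACC-103 | 3703.24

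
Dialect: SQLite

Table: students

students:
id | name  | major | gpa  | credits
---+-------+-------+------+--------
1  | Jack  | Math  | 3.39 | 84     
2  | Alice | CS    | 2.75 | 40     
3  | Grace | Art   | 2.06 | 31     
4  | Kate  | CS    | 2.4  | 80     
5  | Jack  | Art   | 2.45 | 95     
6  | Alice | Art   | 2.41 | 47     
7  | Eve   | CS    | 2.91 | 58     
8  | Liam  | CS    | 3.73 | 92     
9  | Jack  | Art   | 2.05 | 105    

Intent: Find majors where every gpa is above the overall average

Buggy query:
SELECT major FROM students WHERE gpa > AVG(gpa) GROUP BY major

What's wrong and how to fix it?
Bug: AVG() is an aggregate; it can't sit directly in WHERE

Fix: Compute the overall average in a scalar subquery and compare each group's MIN against it in HAVING

Corrected query:
SELECT major FROM students GROUP BY major HAVING MIN(gpa) > (SELECT AVG(gpa) FROM students)

Result:
major
-----
Math 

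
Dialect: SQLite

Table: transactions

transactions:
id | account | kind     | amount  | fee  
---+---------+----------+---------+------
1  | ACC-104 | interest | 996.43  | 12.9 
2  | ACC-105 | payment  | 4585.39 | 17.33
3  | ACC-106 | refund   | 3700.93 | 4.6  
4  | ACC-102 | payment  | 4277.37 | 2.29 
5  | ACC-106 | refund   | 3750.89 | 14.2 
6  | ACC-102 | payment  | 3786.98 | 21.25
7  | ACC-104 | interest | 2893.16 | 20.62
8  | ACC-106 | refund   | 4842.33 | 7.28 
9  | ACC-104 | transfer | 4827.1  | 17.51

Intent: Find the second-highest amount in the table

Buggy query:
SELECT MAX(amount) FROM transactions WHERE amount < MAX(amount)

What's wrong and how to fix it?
Bug: MAX(amount) on the right of the comparison is an aggregate-in-WHERE error

Fix: Compute the overall MAX in a subquery, then take MAX of rows below it

Corrected query:
SELECT MAX(amount) FROM transactions WHERE amount < (SELECT MAX(amount) FROM transactions)

Result:
MAX(amount)
-----------
4827.1     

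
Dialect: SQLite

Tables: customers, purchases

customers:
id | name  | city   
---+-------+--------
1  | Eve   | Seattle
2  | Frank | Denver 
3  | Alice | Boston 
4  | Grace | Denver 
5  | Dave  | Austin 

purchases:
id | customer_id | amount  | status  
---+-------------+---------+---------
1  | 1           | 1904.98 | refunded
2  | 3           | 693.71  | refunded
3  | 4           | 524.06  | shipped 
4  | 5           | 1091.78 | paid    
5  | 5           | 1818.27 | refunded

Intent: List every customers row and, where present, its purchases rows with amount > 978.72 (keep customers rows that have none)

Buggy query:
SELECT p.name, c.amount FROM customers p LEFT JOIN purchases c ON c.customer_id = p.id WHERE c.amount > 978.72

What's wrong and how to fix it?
Bug: Filtering c.amount in WHERE discards the NULL rows produced by LEFT JOIN, turning it into an inner join

Fix: Put 'c.amount > 978.72' in the JOIN's ON clause instead of WHERE

Corrected query:
SELECT p.name, c.amount FROM customers p LEFT JOIN purchases c ON c.customer_id = p.id AND c.amount > 978.72

Result:
name  | amount 
------+--------
Eve   | 1904.98
Frank | NULL   
Alice | NULL   
Grace | NULL   
Dave  | 1091.78
Dave  | 1818.27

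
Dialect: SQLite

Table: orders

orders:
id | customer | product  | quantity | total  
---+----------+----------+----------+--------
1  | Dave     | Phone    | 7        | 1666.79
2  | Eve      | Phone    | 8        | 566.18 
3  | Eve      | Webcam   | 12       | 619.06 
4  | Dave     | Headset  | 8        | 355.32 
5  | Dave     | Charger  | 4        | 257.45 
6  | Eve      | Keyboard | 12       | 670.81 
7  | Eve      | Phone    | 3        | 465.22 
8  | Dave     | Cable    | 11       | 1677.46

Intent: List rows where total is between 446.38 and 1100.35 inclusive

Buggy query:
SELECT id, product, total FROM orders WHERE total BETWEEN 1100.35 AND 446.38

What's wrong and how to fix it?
Bug: BETWEEN expects the lower bound first; with 1100.35 AND 446.38 the range is empty

Fix: Write BETWEEN 446.38 AND 1100.35

Corrected query:
SELECT id, product, total FROM orders WHERE total BETWEEN 446.38 AND 1100.35

Result:
id | product  | total 
---+----------+-------
2  | Phone    | 566.18
3  | Webcam   | 619.06
6  | Keyboard | 670.81
7  | Phone    | 465.22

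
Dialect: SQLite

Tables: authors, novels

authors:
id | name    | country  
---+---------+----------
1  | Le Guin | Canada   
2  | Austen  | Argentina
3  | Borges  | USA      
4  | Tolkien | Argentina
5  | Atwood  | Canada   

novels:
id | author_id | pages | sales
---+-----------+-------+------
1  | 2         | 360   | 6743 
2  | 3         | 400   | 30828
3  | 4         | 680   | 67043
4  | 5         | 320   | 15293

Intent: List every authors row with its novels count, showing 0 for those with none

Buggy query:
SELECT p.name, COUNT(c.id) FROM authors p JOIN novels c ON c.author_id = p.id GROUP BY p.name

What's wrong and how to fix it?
Bug: INNER JOIN drops authors rows that have no matching novels rows

Fix: Switch to LEFT JOIN to retain unmatched parent rows

Corrected query:
SELECT p.name, COUNT(c.id) FROM authors p LEFT JOIN novels c ON c.author_id = p.id GROUP BY p.name

Result:
name    | COUNT(c.id)
--------+------------
Atwood  | 1          
Austen  | 1          
Borges  | 1          
Le Guin | 0          
Tolkien | 1          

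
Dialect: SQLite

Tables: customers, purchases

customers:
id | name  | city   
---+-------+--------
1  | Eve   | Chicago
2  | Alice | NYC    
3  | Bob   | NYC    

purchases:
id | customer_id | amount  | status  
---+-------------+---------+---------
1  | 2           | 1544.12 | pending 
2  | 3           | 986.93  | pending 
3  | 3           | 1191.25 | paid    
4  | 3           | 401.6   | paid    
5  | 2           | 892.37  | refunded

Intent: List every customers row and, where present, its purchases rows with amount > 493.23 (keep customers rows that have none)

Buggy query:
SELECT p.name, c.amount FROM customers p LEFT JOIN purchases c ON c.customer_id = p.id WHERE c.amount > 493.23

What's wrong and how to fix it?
Bug: Filtering c.amount in WHERE discards the NULL rows produced by LEFT JOIN, turning it into an inner join

Fix: Move the right-table condition into the ON clause so unmatched parents are kept

Corrected query:
SELECT p.name, c.amount FROM customers p LEFT JOIN purchases c ON c.customer_id = p.id AND c.amount > 493.23

Result:
name  | amount 
------+--------
Eve   | NULL   
Alice | 892.37 
Alice | 1544.12
Bob   | 986.93 
Bob   | 1191.25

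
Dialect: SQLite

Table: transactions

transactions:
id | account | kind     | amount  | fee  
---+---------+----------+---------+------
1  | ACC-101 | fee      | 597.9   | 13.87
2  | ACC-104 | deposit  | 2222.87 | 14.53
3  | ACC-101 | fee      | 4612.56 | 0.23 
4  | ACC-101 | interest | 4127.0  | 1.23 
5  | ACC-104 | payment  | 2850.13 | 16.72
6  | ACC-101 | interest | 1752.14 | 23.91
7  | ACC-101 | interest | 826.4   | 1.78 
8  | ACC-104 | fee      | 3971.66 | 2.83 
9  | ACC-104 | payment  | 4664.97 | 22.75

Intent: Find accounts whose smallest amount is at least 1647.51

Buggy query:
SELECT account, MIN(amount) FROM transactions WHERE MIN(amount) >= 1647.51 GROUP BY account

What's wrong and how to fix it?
Bug: MIN() in WHERE is a misuse of aggregate

Fix: Use HAVING for the per-group MIN condition

Corrected query:
SELECT account, MIN(amount) FROM transactions GROUP BY account HAVING MIN(amount) >= 1647.51

Result:
account | MIN(amount)
--------+------------
ACC-104 | 2222.87    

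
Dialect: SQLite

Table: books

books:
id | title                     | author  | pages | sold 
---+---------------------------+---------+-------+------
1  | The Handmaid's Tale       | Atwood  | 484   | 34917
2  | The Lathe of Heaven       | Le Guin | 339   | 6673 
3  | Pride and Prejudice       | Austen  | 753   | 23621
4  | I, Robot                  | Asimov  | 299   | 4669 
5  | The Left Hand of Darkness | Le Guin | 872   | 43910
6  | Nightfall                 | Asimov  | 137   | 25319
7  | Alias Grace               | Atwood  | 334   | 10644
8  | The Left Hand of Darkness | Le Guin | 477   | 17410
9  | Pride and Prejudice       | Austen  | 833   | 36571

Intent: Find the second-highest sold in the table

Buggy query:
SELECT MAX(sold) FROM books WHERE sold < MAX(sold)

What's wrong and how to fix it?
Bug: MAX(sold) on the right of the comparison is an aggregate-in-WHERE error

Fix: Compute the overall MAX in a subquery, then take MAX of rows below it

Corrected query:
SELECT MAX(sold) FROM books WHERE sold < (SELECT MAX(sold) FROM books)

Result:
MAX(sold)
---------
36571    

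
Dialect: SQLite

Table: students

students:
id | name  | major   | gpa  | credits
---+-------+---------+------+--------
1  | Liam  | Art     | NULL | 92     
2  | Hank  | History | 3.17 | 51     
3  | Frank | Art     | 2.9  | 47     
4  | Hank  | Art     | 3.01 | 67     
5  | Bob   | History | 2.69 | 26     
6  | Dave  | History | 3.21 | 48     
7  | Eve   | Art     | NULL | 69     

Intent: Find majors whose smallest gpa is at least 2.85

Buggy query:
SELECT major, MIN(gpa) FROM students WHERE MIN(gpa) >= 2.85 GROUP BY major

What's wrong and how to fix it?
Bug: Aggregates like MIN are computed per group after WHERE runs

Fix: Replace WHERE with HAVING after the GROUP BY

Corrected query:
SELECT major, MIN(gpa) FROM students GROUP BY major HAVING MIN(gpa) >= 2.85

Result:
major | MIN(gpa)
------+---------
Art   | 2.9     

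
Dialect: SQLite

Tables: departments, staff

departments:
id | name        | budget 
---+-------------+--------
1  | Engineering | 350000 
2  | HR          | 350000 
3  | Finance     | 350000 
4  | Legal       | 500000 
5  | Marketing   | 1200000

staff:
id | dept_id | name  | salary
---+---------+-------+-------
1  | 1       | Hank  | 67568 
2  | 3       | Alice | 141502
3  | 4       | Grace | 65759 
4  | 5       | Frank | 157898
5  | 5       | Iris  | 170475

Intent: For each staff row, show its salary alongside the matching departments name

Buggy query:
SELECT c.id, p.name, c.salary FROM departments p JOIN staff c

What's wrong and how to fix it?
Bug: JOIN with no ON clause produces a cartesian product; every staff row pairs with every departments row

Fix: Add ON c.dept_id = p.id to the JOIN

Corrected query:
SELECT c.id, p.name, c.salary FROM departments p JOIN staff c ON c.dept_id = p.id

Result:
id | name        | salary
---+-------------+-------
1  | Engineering | 67568 
2  | Finance     | 141502
3  | Legal       | 65759 
4  | Marketing   | 157898
5  | Marketing   | 170475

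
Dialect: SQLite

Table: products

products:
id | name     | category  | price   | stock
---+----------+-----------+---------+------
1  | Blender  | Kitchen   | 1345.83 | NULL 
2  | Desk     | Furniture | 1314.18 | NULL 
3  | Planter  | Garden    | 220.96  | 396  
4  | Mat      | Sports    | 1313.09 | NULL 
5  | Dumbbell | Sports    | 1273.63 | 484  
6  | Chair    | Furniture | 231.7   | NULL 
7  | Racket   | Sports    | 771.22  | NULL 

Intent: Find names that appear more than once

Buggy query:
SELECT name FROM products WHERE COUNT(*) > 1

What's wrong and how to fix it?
Bug: COUNT(*) is an aggregate and cannot be used in WHERE

Fix: Group first, then use HAVING for the count condition

Corrected query:
SELECT name FROM products GROUP BY name HAVING COUNT(*) > 1

Result:
(no rows)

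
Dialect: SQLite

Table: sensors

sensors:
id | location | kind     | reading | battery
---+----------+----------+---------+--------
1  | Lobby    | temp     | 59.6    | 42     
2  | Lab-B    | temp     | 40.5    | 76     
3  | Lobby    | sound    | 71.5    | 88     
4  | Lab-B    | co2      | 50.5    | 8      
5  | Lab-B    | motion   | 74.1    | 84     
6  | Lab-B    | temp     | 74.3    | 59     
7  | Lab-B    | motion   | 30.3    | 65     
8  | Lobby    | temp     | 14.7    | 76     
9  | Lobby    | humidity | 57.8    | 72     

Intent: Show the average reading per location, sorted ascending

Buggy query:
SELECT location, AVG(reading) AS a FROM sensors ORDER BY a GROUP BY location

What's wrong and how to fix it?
Bug: GROUP BY must precede ORDER BY

Fix: Reorder: SELECT … FROM … GROUP BY … ORDER BY …

Corrected query:
SELECT location, AVG(reading) AS a FROM sensors GROUP BY location ORDER BY a

Result:
location | a    
---------+------
Lobby    | 50.9 
Lab-B    | 53.94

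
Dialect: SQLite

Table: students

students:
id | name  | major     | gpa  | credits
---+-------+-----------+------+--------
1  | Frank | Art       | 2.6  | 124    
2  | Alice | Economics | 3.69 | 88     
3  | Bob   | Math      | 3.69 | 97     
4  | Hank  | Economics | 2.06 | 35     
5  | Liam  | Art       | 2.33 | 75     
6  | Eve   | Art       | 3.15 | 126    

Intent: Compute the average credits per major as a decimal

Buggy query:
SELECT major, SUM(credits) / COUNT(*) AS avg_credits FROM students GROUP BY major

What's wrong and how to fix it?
Bug: Both operands are integers, so '/' performs integer division and truncates

Fix: Multiply by 1.0 (or CAST to REAL) to force floating-point division

Corrected query:
SELECT major, SUM(credits) * 1.0 / COUNT(*) AS avg_credits FROM students GROUP BY major

Result:
major     | avg_credits
----------+------------
Art       | 108.333333 
Economics | 61.5       
Math      | 97         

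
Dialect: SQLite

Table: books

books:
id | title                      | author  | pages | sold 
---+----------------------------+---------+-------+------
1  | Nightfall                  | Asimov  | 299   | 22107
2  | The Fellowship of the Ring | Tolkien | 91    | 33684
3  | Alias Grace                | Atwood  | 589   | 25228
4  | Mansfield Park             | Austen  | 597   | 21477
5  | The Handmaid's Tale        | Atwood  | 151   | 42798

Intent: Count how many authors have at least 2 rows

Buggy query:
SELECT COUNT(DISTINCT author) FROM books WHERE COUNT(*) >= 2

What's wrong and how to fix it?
Bug: WHERE filters individual rows, not groups, so a group-level COUNT is invalid there

Fix: Use a subquery that GROUPs and filters with HAVING, then count its rows

Corrected query:
SELECT COUNT(*) FROM (SELECT author FROM books GROUP BY author HAVING COUNT(*) >= 2)

Result:
COUNT(*)
--------
1       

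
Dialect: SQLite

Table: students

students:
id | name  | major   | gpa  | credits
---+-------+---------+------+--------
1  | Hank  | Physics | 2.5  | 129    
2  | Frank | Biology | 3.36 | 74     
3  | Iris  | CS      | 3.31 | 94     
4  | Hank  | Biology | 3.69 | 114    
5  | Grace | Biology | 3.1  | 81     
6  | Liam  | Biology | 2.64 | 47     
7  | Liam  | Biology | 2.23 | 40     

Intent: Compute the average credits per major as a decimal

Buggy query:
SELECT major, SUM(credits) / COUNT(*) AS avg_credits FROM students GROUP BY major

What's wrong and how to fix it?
Bug: Both operands are integers, so '/' performs integer division and truncates

Fix: Cast one side to REAL so the division keeps the fractional part

Corrected query:
SELECT major, SUM(credits) * 1.0 / COUNT(*) AS avg_credits FROM students GROUP BY major

Result:
major   | avg_credits
--------+------------
Biology | 71.2       
CS      | 94         
Physics | 129        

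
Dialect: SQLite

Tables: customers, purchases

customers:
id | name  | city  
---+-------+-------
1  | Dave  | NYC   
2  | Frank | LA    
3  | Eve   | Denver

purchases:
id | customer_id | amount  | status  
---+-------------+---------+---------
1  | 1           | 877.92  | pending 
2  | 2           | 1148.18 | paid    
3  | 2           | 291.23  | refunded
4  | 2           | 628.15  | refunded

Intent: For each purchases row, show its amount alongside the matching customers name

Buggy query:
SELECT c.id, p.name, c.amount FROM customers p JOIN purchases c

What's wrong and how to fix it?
Bug: Missing join condition: each purchases row is matched to all customers rows instead of just its own

Fix: Add ON c.customer_id = p.id to the JOIN

Corrected query:
SELECT c.id, p.name, c.amount FROM customers p JOIN purchases c ON c.customer_id = p.id

Result:
id | name  | amount 
---+-------+--------
1  | Dave  | 877.92 
2  | Frank | 1148.18
3  | Frank | 291.23 
4  | Frank | 628.15 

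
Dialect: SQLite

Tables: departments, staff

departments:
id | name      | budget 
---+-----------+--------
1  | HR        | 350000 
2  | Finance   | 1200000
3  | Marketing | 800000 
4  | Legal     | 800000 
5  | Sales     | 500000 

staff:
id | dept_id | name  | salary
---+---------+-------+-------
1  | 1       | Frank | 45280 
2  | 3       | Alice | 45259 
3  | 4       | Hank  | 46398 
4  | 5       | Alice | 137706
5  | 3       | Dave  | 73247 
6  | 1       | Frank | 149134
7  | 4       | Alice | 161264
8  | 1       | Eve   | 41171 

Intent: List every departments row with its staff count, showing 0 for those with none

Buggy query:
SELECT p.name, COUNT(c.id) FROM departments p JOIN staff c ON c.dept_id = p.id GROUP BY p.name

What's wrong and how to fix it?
Bug: An inner join excludes parents with zero children

Fix: Switch to LEFT JOIN to retain unmatched parent rows

Corrected query:
SELECT p.name, COUNT(c.id) FROM departments p LEFT JOIN staff c ON c.dept_id = p.id GROUP BY p.name

Result:
name      | COUNT(c.id)
----------+------------
Finance   | 0          
HR        | 3          
Legal     | 2          
Marketing | 2          
Sales     | 1          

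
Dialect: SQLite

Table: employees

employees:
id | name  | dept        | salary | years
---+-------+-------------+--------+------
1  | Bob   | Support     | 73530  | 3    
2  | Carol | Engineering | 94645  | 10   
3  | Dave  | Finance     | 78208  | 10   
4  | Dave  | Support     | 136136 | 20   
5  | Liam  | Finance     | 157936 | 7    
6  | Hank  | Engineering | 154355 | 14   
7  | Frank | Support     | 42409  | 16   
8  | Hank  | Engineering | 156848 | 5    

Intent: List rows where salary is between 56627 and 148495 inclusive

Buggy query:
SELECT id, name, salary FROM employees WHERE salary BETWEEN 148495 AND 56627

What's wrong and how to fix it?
Bug: The bounds are reversed; BETWEEN a AND b requires a <= b to match anything

Fix: Swap the bounds so the smaller value comes first

Corrected query:
SELECT id, name, salary FROM employees WHERE salary BETWEEN 56627 AND 148495

Result:
id | name  | salary
---+-------+-------
1  | Bob   | 73530 
2  | Carol | 94645 
3  | Dave  | 78208 
4  | Dave  | 136136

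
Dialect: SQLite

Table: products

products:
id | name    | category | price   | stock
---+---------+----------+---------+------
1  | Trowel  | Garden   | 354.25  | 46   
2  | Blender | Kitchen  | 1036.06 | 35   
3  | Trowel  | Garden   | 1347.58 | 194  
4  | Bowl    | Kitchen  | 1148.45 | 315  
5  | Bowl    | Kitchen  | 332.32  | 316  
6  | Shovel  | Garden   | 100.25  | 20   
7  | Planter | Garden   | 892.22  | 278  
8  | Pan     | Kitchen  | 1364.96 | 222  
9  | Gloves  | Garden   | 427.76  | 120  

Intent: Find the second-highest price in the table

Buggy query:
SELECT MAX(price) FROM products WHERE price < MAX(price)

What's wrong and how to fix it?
Bug: MAX(price) on the right of the comparison is an aggregate-in-WHERE error

Fix: Put the inner MAX in a scalar subquery

Corrected query:
SELECT MAX(price) FROM products WHERE price < (SELECT MAX(price) FROM products)

Result:
MAX(price)
----------
1347.58   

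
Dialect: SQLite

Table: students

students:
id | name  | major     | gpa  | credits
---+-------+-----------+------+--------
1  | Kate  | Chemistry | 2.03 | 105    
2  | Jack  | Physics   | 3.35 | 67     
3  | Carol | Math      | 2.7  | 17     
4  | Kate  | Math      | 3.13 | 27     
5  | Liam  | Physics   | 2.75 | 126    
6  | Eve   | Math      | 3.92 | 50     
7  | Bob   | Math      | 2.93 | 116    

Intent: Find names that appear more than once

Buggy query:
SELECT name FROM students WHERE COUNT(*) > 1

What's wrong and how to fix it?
Bug: WHERE can't reference COUNT(*); aggregates are computed after WHERE

Fix: Group first, then use HAVING for the count condition

Corrected query:
SELECT name FROM students GROUP BY name HAVING COUNT(*) > 1

Result:
name
----
Kate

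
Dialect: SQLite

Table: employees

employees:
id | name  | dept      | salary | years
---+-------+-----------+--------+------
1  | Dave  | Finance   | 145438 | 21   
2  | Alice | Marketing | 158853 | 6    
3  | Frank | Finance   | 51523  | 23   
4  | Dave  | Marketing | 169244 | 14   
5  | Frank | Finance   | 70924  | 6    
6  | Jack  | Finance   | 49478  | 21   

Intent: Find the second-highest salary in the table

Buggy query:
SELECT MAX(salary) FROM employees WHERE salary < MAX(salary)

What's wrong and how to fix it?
Bug: The inner MAX is an aggregate inside WHERE, which is not allowed

Fix: Compute the overall MAX in a subquery, then take MAX of rows below it

Corrected query:
SELECT MAX(salary) FROM employees WHERE salary < (SELECT MAX(salary) FROM employees)

Result:
MAX(salary)
-----------
158853     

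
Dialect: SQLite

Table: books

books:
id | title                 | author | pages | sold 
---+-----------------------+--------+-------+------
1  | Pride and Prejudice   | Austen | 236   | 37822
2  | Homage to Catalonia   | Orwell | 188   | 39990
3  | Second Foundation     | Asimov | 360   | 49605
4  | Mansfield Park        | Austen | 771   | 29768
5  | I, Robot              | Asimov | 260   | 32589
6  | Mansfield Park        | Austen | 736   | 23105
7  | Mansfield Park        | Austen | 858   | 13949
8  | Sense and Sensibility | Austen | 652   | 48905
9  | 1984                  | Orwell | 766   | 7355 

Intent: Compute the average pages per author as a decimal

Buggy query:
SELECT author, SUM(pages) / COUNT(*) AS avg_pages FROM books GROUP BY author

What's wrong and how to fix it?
Bug: SUM(pages) and COUNT(*) are both integers; the division truncates the fractional part

Fix: Cast one side to REAL so the division keeps the fractional part

Corrected query:
SELECT author, SUM(pages) * 1.0 / COUNT(*) AS avg_pages FROM books GROUP BY author

Result:
author | avg_pages
-------+----------
Asimov | 310      
Austen | 650.6    
Orwell | 477      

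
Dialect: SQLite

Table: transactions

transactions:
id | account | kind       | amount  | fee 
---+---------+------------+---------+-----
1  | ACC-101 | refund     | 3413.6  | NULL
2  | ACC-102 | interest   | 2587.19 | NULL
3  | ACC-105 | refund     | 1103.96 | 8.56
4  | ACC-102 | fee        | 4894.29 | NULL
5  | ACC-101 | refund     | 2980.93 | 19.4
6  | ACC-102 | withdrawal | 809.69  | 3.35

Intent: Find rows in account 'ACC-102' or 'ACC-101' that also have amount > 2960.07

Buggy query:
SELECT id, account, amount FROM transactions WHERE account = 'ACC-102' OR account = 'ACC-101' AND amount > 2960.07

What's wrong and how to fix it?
Bug: Without parentheses, AND is evaluated before OR, so the amount filter only applies to the 'ACC-101' branch

Fix: Add parentheses around the OR so the AND applies to both alternatives

Corrected query:
SELECT id, account, amount FROM transactions WHERE (account = 'ACC-102' OR account = 'ACC-101') AND amount > 2960.07

Result:
id | account | amount 
---+---------+--------
1  | ACC-101 | 3413.6 
4  | ACC-102 | 4894.29
5  | ACC-101 | 2980.93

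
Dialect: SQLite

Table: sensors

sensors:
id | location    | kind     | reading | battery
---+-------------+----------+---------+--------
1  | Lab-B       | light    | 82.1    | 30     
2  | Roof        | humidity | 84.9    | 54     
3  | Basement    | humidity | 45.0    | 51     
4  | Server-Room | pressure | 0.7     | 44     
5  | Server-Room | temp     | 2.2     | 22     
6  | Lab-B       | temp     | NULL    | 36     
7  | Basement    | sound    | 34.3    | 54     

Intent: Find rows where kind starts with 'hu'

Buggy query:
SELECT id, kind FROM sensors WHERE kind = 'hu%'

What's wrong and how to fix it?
Bug: Wildcards only work with LIKE; '=' treats '%' as a literal character

Fix: Replace '=' with LIKE so 'hu%' is treated as a pattern

Corrected query:
SELECT id, kind FROM sensors WHERE kind LIKE 'hu%'

Result:
id | kind    
---+---------
2  | humidity
3  | humidity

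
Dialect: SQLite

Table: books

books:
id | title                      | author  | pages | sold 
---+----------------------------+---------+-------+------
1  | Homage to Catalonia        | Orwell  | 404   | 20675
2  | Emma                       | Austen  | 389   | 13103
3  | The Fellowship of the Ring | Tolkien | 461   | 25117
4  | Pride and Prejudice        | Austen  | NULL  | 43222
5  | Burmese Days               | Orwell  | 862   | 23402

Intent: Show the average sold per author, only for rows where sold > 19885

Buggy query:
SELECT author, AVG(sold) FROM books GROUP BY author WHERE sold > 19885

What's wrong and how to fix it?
Bug: Row-level WHERE must come before GROUP BY in the clause order

Fix: Move the WHERE clause before GROUP BY

Corrected query:
SELECT author, AVG(sold) FROM books WHERE sold > 19885 GROUP BY author

Result:
author  | AVG(sold)
--------+----------
Austen  | 43222    
Orwell  | 22038.5  
Tolkien | 25117    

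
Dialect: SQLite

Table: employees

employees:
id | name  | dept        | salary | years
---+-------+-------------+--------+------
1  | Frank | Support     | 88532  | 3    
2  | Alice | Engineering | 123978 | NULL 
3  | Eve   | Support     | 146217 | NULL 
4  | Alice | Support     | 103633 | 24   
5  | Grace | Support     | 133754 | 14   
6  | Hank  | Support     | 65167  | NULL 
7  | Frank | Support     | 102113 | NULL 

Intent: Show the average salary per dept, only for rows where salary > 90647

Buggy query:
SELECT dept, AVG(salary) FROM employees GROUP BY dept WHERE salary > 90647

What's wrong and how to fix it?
Bug: Row-level WHERE must come before GROUP BY in the clause order

Fix: Move the WHERE clause before GROUP BY

Corrected query:
SELECT dept, AVG(salary) FROM employees WHERE salary > 90647 GROUP BY dept

Result:
dept        | AVG(salary)
------------+------------
Engineering | 123978     
Support     | 121429.25  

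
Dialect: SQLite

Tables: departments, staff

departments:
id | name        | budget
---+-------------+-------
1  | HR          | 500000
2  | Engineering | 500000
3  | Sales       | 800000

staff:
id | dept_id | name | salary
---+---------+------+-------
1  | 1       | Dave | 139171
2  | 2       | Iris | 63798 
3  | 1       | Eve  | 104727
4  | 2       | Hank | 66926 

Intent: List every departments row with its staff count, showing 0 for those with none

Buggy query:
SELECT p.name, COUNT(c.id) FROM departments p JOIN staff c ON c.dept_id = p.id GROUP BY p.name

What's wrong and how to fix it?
Bug: INNER JOIN drops departments rows that have no matching staff rows

Fix: Use LEFT JOIN so parents without children still appear (COUNT(c.id) gives 0)

Corrected query:
SELECT p.name, COUNT(c.id) FROM departments p LEFT JOIN staff c ON c.dept_id = p.id GROUP BY p.name

Result:
name        | COUNT(c.id)
------------+------------
Engineering | 2          
HR          | 2          
Sales       | 0          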